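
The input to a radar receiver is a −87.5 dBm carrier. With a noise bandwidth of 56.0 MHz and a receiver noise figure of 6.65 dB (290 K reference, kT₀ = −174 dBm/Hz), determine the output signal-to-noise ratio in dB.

Noise floor: N = −174 + 10 log₁₀(B) + NF
10 log₁₀(5.60×10⁷) = 77.48 dB
N = −174 + 77.48 + 6.65 = −89.87 dBm
SNR = P_sig − N = −87.5 − (−89.87) = 2.37 dB → 2.4 dB

2.4 dB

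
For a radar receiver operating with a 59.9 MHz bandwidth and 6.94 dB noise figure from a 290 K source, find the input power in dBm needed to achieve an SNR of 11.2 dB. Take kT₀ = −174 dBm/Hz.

−78.1 dBm

Sensitivity = −174 + 10 log₁₀(B) + NF + SNR_min
= −174 + 77.77 + 6.94 + 11.2
= −78.09 dBm → −78.1 dBm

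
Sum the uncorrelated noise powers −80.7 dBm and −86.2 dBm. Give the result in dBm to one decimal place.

−79.6 dBm

Convert to linear, add, convert back:
P₁ = 8.51×10⁻¹² W, P₂ = 2.40×10⁻¹² W
P_tot = 1.09×10⁻¹¹ W → 10 log₁₀(P_tot / 10⁻³) = −79.6 dBm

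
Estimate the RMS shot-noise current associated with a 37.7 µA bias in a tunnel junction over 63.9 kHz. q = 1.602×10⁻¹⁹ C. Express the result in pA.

I_n = √(2qI·B)
2qI·B = 2 × 1.602×10⁻¹⁹ × 3.77×10⁻⁵ × 6.39×10⁴ = 7.72×10⁻¹⁹ A²
I_n = √(7.72×10⁻¹⁹) = 8.79×10⁻¹⁰ A = 879 pA

879 pA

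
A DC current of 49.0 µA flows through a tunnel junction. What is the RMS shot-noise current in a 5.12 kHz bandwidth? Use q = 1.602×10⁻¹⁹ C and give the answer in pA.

I_n = √(2qI·B)
2qI·B = 2 × 1.602×10⁻¹⁹ × 4.90×10⁻⁵ × 5.12×10³ = 8.04×10⁻²⁰ A²
I_n = √(8.04×10⁻²⁰) = 2.84×10⁻¹⁰ A = 284 pA

284 pA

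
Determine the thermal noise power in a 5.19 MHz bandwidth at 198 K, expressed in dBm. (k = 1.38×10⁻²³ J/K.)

−108.5 dBm

P_n = kTB = 1.38×10⁻²³ × 198 × 5.19×10⁶ = 1.42×10⁻¹⁴ W
In dBm: 10 log₁₀(1.42×10⁻¹⁴ / 10⁻³) = −108.5 dBm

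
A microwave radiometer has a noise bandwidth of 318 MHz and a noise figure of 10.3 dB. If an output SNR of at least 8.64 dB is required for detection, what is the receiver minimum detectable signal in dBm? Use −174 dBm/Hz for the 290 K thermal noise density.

Sensitivity = −174 + 10 log₁₀(B) + NF + SNR_min
= −174 + 85.02 + 10.3 + 8.64
= −70.04 dBm → −70.0 dBm

−70.0 dBm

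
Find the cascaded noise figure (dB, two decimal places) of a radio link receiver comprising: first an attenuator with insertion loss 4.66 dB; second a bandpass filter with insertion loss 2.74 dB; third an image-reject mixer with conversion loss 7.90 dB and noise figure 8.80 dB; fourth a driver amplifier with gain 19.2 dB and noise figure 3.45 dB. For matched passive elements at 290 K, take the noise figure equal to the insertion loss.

19.18 dB

Convert to linear (a loss of L dB is a gain of −L dB): F_i = 10^(NF_i/10), G_i = 10^(G_i,dB/10)
  Stage 1: F_1 = 10^(4.66/10) = 2.924, G_1 = 10^(−4.66/10) = 0.3420
  Stage 2: F_2 = 10^(2.74/10) = 1.879, G_2 = 10^(−2.74/10) = 0.5321
  Stage 3: F_3 = 10^(8.80/10) = 7.586, G_3 = 10^(−7.90/10) = 0.1622
  Stage 4: F_4 = 10^(3.45/10) = 2.213, G_4 = 10^(19.2/10) = 83.18
Friis cascade:
  F = 2.924 + (1.879 − 1)/0.3420 + (7.586 − 1)/0.1820 + (2.213 − 1)/0.02951 = 82.79
NF = 10 log₁₀(82.79) = 19.18 dB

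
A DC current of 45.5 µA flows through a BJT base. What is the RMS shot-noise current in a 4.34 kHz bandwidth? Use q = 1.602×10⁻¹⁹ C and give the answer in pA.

I_n = √(2qI·B)
2qI·B = 2 × 1.602×10⁻¹⁹ × 4.55×10⁻⁵ × 4.34×10³ = 6.33×10⁻²⁰ A²
I_n = √(6.33×10⁻²⁰) = 2.52×10⁻¹⁰ A = 252 pA

252 pA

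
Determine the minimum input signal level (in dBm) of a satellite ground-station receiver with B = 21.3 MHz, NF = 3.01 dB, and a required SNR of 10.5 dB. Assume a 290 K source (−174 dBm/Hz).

Sensitivity = −174 + 10 log₁₀(B) + NF + SNR_min
= −174 + 73.28 + 3.01 + 10.5
= −87.21 dBm → −87.2 dBm

−87.2 dBm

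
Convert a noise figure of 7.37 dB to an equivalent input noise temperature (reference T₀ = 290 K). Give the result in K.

F = 10^(7.37/10) = 5.45758
T_e = (F − 1)·T₀ = (5.45758 − 1) × 290 = 1293 K

1293 K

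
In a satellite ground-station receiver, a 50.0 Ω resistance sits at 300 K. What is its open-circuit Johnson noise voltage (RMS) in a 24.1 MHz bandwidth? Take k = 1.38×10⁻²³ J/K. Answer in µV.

4.47 µV

V_n = √(4kTRB)
4kTRB = 4 × 1.38×10⁻²³ × 300 × 5.00×10¹ × 2.41×10⁷ = 2.00×10⁻¹¹ V²
V_n = √(2.00×10⁻¹¹) = 4.47×10⁻⁶ V = 4.47 µV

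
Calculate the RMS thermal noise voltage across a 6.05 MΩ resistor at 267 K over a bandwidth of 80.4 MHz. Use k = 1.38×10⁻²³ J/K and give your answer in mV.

2.68 mV

V_n = √(4kTRB)
4kTRB = 4 × 1.38×10⁻²³ × 267 × 6.05×10⁶ × 8.04×10⁷ = 7.17×10⁻⁶ V²
V_n = √(7.17×10⁻⁶) = 2.68×10⁻³ V = 2.68 mV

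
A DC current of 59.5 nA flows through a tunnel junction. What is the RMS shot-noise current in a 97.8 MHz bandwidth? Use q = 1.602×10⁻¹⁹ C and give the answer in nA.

I_n = √(2qI·B)
2qI·B = 2 × 1.602×10⁻¹⁹ × 5.95×10⁻⁸ × 9.78×10⁷ = 1.86×10⁻¹⁸ A²
I_n = √(1.86×10⁻¹⁸) = 1.37×10⁻⁹ A = 1.37 nA

1.37 nA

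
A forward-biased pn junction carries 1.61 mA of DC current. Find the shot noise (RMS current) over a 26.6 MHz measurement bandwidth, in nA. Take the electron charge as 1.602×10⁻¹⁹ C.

117 nA

I_n = √(2qI·B)
2qI·B = 2 × 1.602×10⁻¹⁹ × 1.61×10⁻³ × 2.66×10⁷ = 1.37×10⁻¹⁴ A²
I_n = √(1.37×10⁻¹⁴) = 1.17×10⁻⁷ A = 117 nA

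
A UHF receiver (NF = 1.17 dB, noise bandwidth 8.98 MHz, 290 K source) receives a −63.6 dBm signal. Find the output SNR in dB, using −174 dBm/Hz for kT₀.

39.7 dB

Noise floor: N = −174 + 10 log₁₀(B) + NF
10 log₁₀(8.98×10⁶) = 69.53 dB
N = −174 + 69.53 + 1.17 = −103.30 dBm
SNR = P_sig − N = −63.6 − (−103.30) = 39.70 dB → 39.7 dB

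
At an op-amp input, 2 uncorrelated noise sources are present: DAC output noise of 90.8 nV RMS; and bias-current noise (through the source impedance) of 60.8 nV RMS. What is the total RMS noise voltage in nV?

Uncorrelated sources add in power (mean-square): V_tot = √(ΣV_i²)
V_tot = √[(9.08×10⁻⁸)² + (6.08×10⁻⁸)²] = 1.09×10⁻⁷ V = 109 nV

109 nV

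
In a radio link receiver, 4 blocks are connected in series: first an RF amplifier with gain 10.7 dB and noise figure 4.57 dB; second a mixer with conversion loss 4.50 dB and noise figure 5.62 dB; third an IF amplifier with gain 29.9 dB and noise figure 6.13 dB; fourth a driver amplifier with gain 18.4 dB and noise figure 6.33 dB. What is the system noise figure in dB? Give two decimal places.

Convert to linear (a loss of L dB is a gain of −L dB): F_i = 10^(NF_i/10), G_i = 10^(G_i,dB/10)
  Stage 1: F_1 = 10^(4.57/10) = 2.864, G_1 = 10^(10.7/10) = 11.75
  Stage 2: F_2 = 10^(5.62/10) = 3.648, G_2 = 10^(−4.50/10) = 0.3548
  Stage 3: F_3 = 10^(6.13/10) = 4.102, G_3 = 10^(29.9/10) = 977.2
  Stage 4: F_4 = 10^(6.33/10) = 4.295, G_4 = 10^(18.4/10) = 69.18
Friis cascade:
  F = 2.864 + (3.648 − 1)/11.75 + (4.102 − 1)/4.169 + (4.295 − 1)/4074 = 3.834
NF = 10 log₁₀(3.834) = 5.84 dB

5.84 dB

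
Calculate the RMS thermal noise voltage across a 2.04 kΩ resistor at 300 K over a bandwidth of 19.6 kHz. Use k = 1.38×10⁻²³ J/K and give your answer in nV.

V_n = √(4kTRB)
4kTRB = 4 × 1.38×10⁻²³ × 300 × 2.04×10³ × 1.96×10⁴ = 6.62×10⁻¹³ V²
V_n = √(6.62×10⁻¹³) = 8.14×10⁻⁷ V = 814 nV

814 nV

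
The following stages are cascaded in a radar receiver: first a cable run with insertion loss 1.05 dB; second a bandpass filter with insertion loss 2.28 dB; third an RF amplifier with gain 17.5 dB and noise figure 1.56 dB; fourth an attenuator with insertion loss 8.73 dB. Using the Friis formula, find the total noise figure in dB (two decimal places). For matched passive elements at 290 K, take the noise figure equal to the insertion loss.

5.23 dB

Convert to linear (a loss of L dB is a gain of −L dB): F_i = 10^(NF_i/10), G_i = 10^(G_i,dB/10)
  Stage 1: F_1 = 10^(1.05/10) = 1.274, G_1 = 10^(−1.05/10) = 0.7852
  Stage 2: F_2 = 10^(2.28/10) = 1.690, G_2 = 10^(−2.28/10) = 0.5916
  Stage 3: F_3 = 10^(1.56/10) = 1.432, G_3 = 10^(17.5/10) = 56.23
  Stage 4: F_4 = 10^(8.73/10) = 7.464, G_4 = 10^(−8.73/10) = 0.1340
Friis cascade:
  F = 1.274 + (1.690 − 1)/0.7852 + (1.432 − 1)/0.4645 + (7.464 − 1)/26.12 = 3.331
NF = 10 log₁₀(3.331) = 5.23 dB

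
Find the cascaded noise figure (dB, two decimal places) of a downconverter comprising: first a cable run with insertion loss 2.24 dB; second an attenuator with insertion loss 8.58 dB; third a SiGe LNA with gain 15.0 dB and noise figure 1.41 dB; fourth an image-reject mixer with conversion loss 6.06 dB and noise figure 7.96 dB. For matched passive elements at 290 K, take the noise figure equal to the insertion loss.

12.72 dB

Convert to linear (a loss of L dB is a gain of −L dB): F_i = 10^(NF_i/10), G_i = 10^(G_i,dB/10)
  Stage 1: F_1 = 10^(2.24/10) = 1.675, G_1 = 10^(−2.24/10) = 0.5970
  Stage 2: F_2 = 10^(8.58/10) = 7.211, G_2 = 10^(−8.58/10) = 0.1387
  Stage 3: F_3 = 10^(1.41/10) = 1.384, G_3 = 10^(15.0/10) = 31.62
  Stage 4: F_4 = 10^(7.96/10) = 6.252, G_4 = 10^(−6.06/10) = 0.2477
Friis cascade:
  F = 1.675 + (7.211 − 1)/0.5970 + (1.384 − 1)/0.08279 + (6.252 − 1)/2.618 = 18.72
NF = 10 log₁₀(18.72) = 12.72 dB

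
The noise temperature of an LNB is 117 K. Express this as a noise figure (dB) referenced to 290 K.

F = 1 + T_e/T₀ = 1 + 117/290 = 1.40345
NF = 10 log₁₀(1.40345) = 1.47 dB

1.47 dB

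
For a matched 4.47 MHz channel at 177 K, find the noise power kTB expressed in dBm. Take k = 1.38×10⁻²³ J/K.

−109.6 dBm

P_n = kTB = 1.38×10⁻²³ × 177 × 4.47×10⁶ = 1.09×10⁻¹⁴ W
In dBm: 10 log₁₀(1.09×10⁻¹⁴ / 10⁻³) = −109.6 dBm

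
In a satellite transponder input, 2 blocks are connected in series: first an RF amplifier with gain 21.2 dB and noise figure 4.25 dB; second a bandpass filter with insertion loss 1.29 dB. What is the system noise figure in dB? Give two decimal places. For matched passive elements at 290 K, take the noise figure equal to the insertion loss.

Convert to linear (a loss of L dB is a gain of −L dB): F_i = 10^(NF_i/10), G_i = 10^(G_i,dB/10)
  Stage 1: F_1 = 10^(4.25/10) = 2.661, G_1 = 10^(21.2/10) = 131.8
  Stage 2: F_2 = 10^(1.29/10) = 1.346, G_2 = 10^(−1.29/10) = 0.7430
Friis cascade:
  F = 2.661 + (1.346 − 1)/131.8 = 2.663
NF = 10 log₁₀(2.663) = 4.25 dB

4.25 dB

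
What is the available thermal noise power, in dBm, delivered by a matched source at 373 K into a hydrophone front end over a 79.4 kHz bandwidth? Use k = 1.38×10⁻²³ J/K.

P_n = kTB = 1.38×10⁻²³ × 373 × 7.94×10⁴ = 4.09×10⁻¹⁶ W
In dBm: 10 log₁₀(4.09×10⁻¹⁶ / 10⁻³) = −123.9 dBm

−123.9 dBm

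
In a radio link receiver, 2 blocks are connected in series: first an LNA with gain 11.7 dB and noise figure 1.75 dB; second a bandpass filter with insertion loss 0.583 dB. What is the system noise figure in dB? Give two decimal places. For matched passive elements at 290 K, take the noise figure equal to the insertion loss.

Convert to linear (a loss of L dB is a gain of −L dB): F_i = 10^(NF_i/10), G_i = 10^(G_i,dB/10)
  Stage 1: F_1 = 10^(1.75/10) = 1.496, G_1 = 10^(11.7/10) = 14.79
  Stage 2: F_2 = 10^(0.583/10) = 1.144, G_2 = 10^(−0.583/10) = 0.8744
Friis cascade:
  F = 1.496 + (1.144 − 1)/14.79 = 1.506
NF = 10 log₁₀(1.506) = 1.78 dB

1.78 dB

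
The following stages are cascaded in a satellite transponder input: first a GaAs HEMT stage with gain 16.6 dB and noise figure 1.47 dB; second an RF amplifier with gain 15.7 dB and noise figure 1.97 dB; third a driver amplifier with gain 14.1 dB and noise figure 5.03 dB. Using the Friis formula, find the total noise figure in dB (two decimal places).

Convert to linear (a loss of L dB is a gain of −L dB): F_i = 10^(NF_i/10), G_i = 10^(G_i,dB/10)
  Stage 1: F_1 = 10^(1.47/10) = 1.403, G_1 = 10^(16.6/10) = 45.71
  Stage 2: F_2 = 10^(1.97/10) = 1.574, G_2 = 10^(15.7/10) = 37.15
  Stage 3: F_3 = 10^(5.03/10) = 3.184, G_3 = 10^(14.1/10) = 25.70
Friis cascade:
  F = 1.403 + (1.574 − 1)/45.71 + (3.184 − 1)/1698 = 1.417
NF = 10 log₁₀(1.417) = 1.51 dB

1.51 dB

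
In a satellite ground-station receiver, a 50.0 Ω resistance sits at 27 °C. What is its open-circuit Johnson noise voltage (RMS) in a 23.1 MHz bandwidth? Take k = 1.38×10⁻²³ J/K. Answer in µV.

4.37 µV

T = 27 °C + 273.15 = 300.15 K
V_n = √(4kTRB)
4kTRB = 4 × 1.38×10⁻²³ × 300.15 × 5.00×10¹ × 2.31×10⁷ = 1.91×10⁻¹¹ V²
V_n = √(1.91×10⁻¹¹) = 4.37×10⁻⁶ V = 4.37 µV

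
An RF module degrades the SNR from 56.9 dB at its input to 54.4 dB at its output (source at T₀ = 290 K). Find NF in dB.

NF (dB) = SNR_in(dB) − SNR_out(dB) when the source is at T₀
NF = 56.9 − 54.4 = 2.5 dB

2.5 dB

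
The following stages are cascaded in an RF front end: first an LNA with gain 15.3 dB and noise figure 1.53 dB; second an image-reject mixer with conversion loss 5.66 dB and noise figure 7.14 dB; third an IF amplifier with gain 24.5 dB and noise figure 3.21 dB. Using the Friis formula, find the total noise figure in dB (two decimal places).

2.21 dB

Convert to linear (a loss of L dB is a gain of −L dB): F_i = 10^(NF_i/10), G_i = 10^(G_i,dB/10)
  Stage 1: F_1 = 10^(1.53/10) = 1.422, G_1 = 10^(15.3/10) = 33.88
  Stage 2: F_2 = 10^(7.14/10) = 5.176, G_2 = 10^(−5.66/10) = 0.2716
  Stage 3: F_3 = 10^(3.21/10) = 2.094, G_3 = 10^(24.5/10) = 281.8
Friis cascade:
  F = 1.422 + (5.176 − 1)/33.88 + (2.094 − 1)/9.204 = 1.664
NF = 10 log₁₀(1.664) = 2.21 dB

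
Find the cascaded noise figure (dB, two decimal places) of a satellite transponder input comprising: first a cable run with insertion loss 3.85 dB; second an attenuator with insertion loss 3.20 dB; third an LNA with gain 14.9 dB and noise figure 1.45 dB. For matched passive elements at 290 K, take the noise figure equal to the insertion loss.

Convert to linear (a loss of L dB is a gain of −L dB): F_i = 10^(NF_i/10), G_i = 10^(G_i,dB/10)
  Stage 1: F_1 = 10^(3.85/10) = 2.427, G_1 = 10^(−3.85/10) = 0.4121
  Stage 2: F_2 = 10^(3.20/10) = 2.089, G_2 = 10^(−3.20/10) = 0.4786
  Stage 3: F_3 = 10^(1.45/10) = 1.396, G_3 = 10^(14.9/10) = 30.90
Friis cascade:
  F = 2.427 + (2.089 − 1)/0.4121 + (1.396 − 1)/0.1972 = 7.079
NF = 10 log₁₀(7.079) = 8.50 dB

8.50 dB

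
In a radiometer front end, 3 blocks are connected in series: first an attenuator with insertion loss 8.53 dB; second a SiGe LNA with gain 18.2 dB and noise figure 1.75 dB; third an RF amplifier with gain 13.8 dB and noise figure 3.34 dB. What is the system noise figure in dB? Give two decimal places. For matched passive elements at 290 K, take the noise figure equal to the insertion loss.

10.33 dB

Convert to linear (a loss of L dB is a gain of −L dB): F_i = 10^(NF_i/10), G_i = 10^(G_i,dB/10)
  Stage 1: F_1 = 10^(8.53/10) = 7.129, G_1 = 10^(−8.53/10) = 0.1403
  Stage 2: F_2 = 10^(1.75/10) = 1.496, G_2 = 10^(18.2/10) = 66.07
  Stage 3: F_3 = 10^(3.34/10) = 2.158, G_3 = 10^(13.8/10) = 23.99
Friis cascade:
  F = 7.129 + (1.496 − 1)/0.1403 + (2.158 − 1)/9.268 = 10.79
NF = 10 log₁₀(10.79) = 10.33 dB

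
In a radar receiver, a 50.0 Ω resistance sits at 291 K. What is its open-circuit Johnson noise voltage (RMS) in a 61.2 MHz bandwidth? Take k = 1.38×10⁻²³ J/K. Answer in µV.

7.01 µV

V_n = √(4kTRB)
4kTRB = 4 × 1.38×10⁻²³ × 291 × 5.00×10¹ × 6.12×10⁷ = 4.92×10⁻¹¹ V²
V_n = √(4.92×10⁻¹¹) = 7.01×10⁻⁶ V = 7.01 µV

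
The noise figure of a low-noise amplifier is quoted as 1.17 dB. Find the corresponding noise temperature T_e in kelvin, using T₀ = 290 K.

F = 10^(1.17/10) = 1.30918
T_e = (F − 1)·T₀ = (1.30918 − 1) × 290 = 89.7 K

89.7 K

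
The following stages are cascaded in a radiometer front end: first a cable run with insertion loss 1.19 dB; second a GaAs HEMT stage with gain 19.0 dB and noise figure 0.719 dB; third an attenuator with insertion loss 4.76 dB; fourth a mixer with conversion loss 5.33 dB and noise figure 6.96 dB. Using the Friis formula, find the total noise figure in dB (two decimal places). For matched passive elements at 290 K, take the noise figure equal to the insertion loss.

2.51 dB

Convert to linear (a loss of L dB is a gain of −L dB): F_i = 10^(NF_i/10), G_i = 10^(G_i,dB/10)
  Stage 1: F_1 = 10^(1.19/10) = 1.315, G_1 = 10^(−1.19/10) = 0.7603
  Stage 2: F_2 = 10^(0.719/10) = 1.180, G_2 = 10^(19.0/10) = 79.43
  Stage 3: F_3 = 10^(4.76/10) = 2.992, G_3 = 10^(−4.76/10) = 0.3342
  Stage 4: F_4 = 10^(6.96/10) = 4.966, G_4 = 10^(−5.33/10) = 0.2931
Friis cascade:
  F = 1.315 + (1.180 − 1)/0.7603 + (2.992 − 1)/60.39 + (4.966 − 1)/20.18 = 1.782
NF = 10 log₁₀(1.782) = 2.51 dB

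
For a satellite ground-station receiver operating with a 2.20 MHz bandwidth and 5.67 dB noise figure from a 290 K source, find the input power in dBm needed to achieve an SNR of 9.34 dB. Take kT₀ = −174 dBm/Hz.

Sensitivity = −174 + 10 log₁₀(B) + NF + SNR_min
= −174 + 63.42 + 5.67 + 9.34
= −95.57 dBm → −95.6 dBm

−95.6 dBm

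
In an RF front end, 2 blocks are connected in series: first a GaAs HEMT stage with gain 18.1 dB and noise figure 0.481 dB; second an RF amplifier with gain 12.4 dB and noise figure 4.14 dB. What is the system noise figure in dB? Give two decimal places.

0.58 dB

Convert to linear (a loss of L dB is a gain of −L dB): F_i = 10^(NF_i/10), G_i = 10^(G_i,dB/10)
  Stage 1: F_1 = 10^(0.481/10) = 1.117, G_1 = 10^(18.1/10) = 64.57
  Stage 2: F_2 = 10^(4.14/10) = 2.594, G_2 = 10^(12.4/10) = 17.38
Friis cascade:
  F = 1.117 + (2.594 − 1)/64.57 = 1.142
NF = 10 log₁₀(1.142) = 0.58 dB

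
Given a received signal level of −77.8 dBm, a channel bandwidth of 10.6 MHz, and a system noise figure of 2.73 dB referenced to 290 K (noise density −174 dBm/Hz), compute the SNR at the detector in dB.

23.2 dB

Noise floor: N = −174 + 10 log₁₀(B) + NF
10 log₁₀(1.06×10⁷) = 70.25 dB
N = −174 + 70.25 + 2.73 = −101.02 dBm
SNR = P_sig − N = −77.8 − (−101.02) = 23.22 dB → 23.2 dB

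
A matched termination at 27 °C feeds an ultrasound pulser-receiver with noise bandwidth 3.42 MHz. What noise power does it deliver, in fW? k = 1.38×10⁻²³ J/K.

T = 27 °C + 273.15 = 300.15 K
P_n = kTB = 1.38×10⁻²³ × 300.15 × 3.42×10⁶ = 1.42×10⁻¹⁴ W = 14.2 fW

14.2 fW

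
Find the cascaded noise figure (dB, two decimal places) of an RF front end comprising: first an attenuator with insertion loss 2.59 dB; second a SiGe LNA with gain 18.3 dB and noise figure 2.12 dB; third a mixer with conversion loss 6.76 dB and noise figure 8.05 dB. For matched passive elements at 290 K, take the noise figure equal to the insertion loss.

Convert to linear (a loss of L dB is a gain of −L dB): F_i = 10^(NF_i/10), G_i = 10^(G_i,dB/10)
  Stage 1: F_1 = 10^(2.59/10) = 1.816, G_1 = 10^(−2.59/10) = 0.5508
  Stage 2: F_2 = 10^(2.12/10) = 1.629, G_2 = 10^(18.3/10) = 67.61
  Stage 3: F_3 = 10^(8.05/10) = 6.383, G_3 = 10^(−6.76/10) = 0.2109
Friis cascade:
  F = 1.816 + (1.629 − 1)/0.5508 + (6.383 − 1)/37.24 = 3.103
NF = 10 log₁₀(3.103) = 4.92 dB

4.92 dB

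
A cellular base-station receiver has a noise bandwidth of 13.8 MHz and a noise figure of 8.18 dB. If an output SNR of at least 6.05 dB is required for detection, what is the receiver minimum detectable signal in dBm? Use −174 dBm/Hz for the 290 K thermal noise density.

Sensitivity = −174 + 10 log₁₀(B) + NF + SNR_min
= −174 + 71.4 + 8.18 + 6.05
= −88.37 dBm → −88.4 dBm

−88.4 dBm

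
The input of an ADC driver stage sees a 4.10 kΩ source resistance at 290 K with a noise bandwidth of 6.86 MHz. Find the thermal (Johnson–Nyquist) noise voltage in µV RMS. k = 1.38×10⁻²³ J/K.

21.2 µV

V_n = √(4kTRB)
4kTRB = 4 × 1.38×10⁻²³ × 290 × 4.10×10³ × 6.86×10⁶ = 4.50×10⁻¹⁰ V²
V_n = √(4.50×10⁻¹⁰) = 2.12×10⁻⁵ V = 21.2 µV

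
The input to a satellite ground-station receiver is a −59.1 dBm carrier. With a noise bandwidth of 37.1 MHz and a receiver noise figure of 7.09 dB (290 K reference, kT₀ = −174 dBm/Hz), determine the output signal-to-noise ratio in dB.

32.1 dB

Noise floor: N = −174 + 10 log₁₀(B) + NF
10 log₁₀(3.71×10⁷) = 75.69 dB
N = −174 + 75.69 + 7.09 = −91.22 dBm
SNR = P_sig − N = −59.1 − (−91.22) = 32.12 dB → 32.1 dB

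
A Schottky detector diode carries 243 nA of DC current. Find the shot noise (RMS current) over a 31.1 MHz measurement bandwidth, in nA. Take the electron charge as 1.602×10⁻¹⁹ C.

1.56 nA

I_n = √(2qI·B)
2qI·B = 2 × 1.602×10⁻¹⁹ × 2.43×10⁻⁷ × 3.11×10⁷ = 2.42×10⁻¹⁸ A²
I_n = √(2.42×10⁻¹⁸) = 1.56×10⁻⁹ A = 1.56 nA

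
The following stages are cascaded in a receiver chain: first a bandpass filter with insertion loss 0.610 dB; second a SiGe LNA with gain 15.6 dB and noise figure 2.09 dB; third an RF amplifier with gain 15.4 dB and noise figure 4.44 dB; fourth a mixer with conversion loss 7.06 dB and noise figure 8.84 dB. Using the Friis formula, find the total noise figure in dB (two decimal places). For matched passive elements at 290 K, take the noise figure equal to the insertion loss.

2.84 dB

Convert to linear (a loss of L dB is a gain of −L dB): F_i = 10^(NF_i/10), G_i = 10^(G_i,dB/10)
  Stage 1: F_1 = 10^(0.610/10) = 1.151, G_1 = 10^(−0.610/10) = 0.8690
  Stage 2: F_2 = 10^(2.09/10) = 1.618, G_2 = 10^(15.6/10) = 36.31
  Stage 3: F_3 = 10^(4.44/10) = 2.780, G_3 = 10^(15.4/10) = 34.67
  Stage 4: F_4 = 10^(8.84/10) = 7.656, G_4 = 10^(−7.06/10) = 0.1968
Friis cascade:
  F = 1.151 + (1.618 − 1)/0.8690 + (2.780 − 1)/31.55 + (7.656 − 1)/1094 = 1.925
NF = 10 log₁₀(1.925) = 2.84 dB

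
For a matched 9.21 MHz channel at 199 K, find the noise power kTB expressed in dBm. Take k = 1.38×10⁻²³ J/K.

P_n = kTB = 1.38×10⁻²³ × 199 × 9.21×10⁶ = 2.53×10⁻¹⁴ W
In dBm: 10 log₁₀(2.53×10⁻¹⁴ / 10⁻³) = −106.0 dBm

−106.0 dBm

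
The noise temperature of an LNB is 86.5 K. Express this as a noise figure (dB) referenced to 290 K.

F = 1 + T_e/T₀ = 1 + 86.5/290 = 1.29828
NF = 10 log₁₀(1.29828) = 1.13 dB

1.13 dB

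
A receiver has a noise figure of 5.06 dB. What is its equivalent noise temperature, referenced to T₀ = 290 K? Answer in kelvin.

640 K

F = 10^(5.06/10) = 3.20627
T_e = (F − 1)·T₀ = (3.20627 − 1) × 290 = 640 K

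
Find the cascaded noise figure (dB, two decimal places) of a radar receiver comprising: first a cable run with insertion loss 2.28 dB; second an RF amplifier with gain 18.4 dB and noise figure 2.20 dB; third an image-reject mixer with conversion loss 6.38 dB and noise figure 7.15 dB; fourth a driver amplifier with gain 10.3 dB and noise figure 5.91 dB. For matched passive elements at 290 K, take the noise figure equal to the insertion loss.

5.07 dB

Convert to linear (a loss of L dB is a gain of −L dB): F_i = 10^(NF_i/10), G_i = 10^(G_i,dB/10)
  Stage 1: F_1 = 10^(2.28/10) = 1.690, G_1 = 10^(−2.28/10) = 0.5916
  Stage 2: F_2 = 10^(2.20/10) = 1.660, G_2 = 10^(18.4/10) = 69.18
  Stage 3: F_3 = 10^(7.15/10) = 5.188, G_3 = 10^(−6.38/10) = 0.2301
  Stage 4: F_4 = 10^(5.91/10) = 3.899, G_4 = 10^(10.3/10) = 10.72
Friis cascade:
  F = 1.690 + (1.660 − 1)/0.5916 + (5.188 − 1)/40.93 + (3.899 − 1)/9.419 = 3.216
NF = 10 log₁₀(3.216) = 5.07 dB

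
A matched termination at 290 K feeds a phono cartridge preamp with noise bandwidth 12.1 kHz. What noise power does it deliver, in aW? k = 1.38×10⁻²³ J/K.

48.4 aW

P_n = kTB = 1.38×10⁻²³ × 290 × 1.21×10⁴ = 4.84×10⁻¹⁷ W = 48.4 aW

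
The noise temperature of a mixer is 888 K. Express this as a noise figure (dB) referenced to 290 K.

6.09 dB

F = 1 + T_e/T₀ = 1 + 888/290 = 4.06207
NF = 10 log₁₀(4.06207) = 6.09 dB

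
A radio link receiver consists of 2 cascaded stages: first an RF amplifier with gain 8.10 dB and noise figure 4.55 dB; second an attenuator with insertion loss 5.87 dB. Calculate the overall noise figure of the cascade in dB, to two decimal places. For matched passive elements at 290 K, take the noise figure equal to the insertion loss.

Convert to linear (a loss of L dB is a gain of −L dB): F_i = 10^(NF_i/10), G_i = 10^(G_i,dB/10)
  Stage 1: F_1 = 10^(4.55/10) = 2.851, G_1 = 10^(8.10/10) = 6.457
  Stage 2: F_2 = 10^(5.87/10) = 3.864, G_2 = 10^(−5.87/10) = 0.2588
Friis cascade:
  F = 2.851 + (3.864 − 1)/6.457 = 3.295
NF = 10 log₁₀(3.295) = 5.18 dB

5.18 dB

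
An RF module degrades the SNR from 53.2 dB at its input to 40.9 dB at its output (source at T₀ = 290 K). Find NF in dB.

NF (dB) = SNR_in(dB) − SNR_out(dB) when the source is at T₀
NF = 53.2 − 40.9 = 12.3 dB

12.3 dB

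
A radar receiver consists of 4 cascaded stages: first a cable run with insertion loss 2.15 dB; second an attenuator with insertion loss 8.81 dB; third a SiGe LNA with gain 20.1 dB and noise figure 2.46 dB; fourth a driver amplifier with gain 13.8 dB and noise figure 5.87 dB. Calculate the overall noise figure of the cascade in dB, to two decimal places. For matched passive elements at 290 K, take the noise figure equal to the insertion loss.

13.49 dB

Convert to linear (a loss of L dB is a gain of −L dB): F_i = 10^(NF_i/10), G_i = 10^(G_i,dB/10)
  Stage 1: F_1 = 10^(2.15/10) = 1.641, G_1 = 10^(−2.15/10) = 0.6095
  Stage 2: F_2 = 10^(8.81/10) = 7.603, G_2 = 10^(−8.81/10) = 0.1315
  Stage 3: F_3 = 10^(2.46/10) = 1.762, G_3 = 10^(20.1/10) = 102.3
  Stage 4: F_4 = 10^(5.87/10) = 3.864, G_4 = 10^(13.8/10) = 23.99
Friis cascade:
  F = 1.641 + (7.603 − 1)/0.6095 + (1.762 − 1)/0.08017 + (3.864 − 1)/8.204 = 22.33
NF = 10 log₁₀(22.33) = 13.49 dB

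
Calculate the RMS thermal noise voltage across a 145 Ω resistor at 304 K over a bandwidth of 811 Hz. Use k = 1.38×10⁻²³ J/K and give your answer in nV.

44.4 nV

V_n = √(4kTRB)
4kTRB = 4 × 1.38×10⁻²³ × 304 × 1.45×10² × 8.11×10² = 1.97×10⁻¹⁵ V²
V_n = √(1.97×10⁻¹⁵) = 4.44×10⁻⁸ V = 44.4 nV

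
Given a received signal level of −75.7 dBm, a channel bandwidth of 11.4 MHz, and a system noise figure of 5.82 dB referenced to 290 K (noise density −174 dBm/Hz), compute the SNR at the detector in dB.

21.9 dB

Noise floor: N = −174 + 10 log₁₀(B) + NF
10 log₁₀(1.14×10⁷) = 70.57 dB
N = −174 + 70.57 + 5.82 = −97.61 dBm
SNR = P_sig − N = −75.7 − (−97.61) = 21.91 dB → 21.9 dB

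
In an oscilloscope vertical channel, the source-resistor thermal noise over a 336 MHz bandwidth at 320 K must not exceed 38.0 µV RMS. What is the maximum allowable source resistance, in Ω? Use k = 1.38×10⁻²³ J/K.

243 Ω

Johnson–Nyquist: V_n = √(4kTRB) ⇒ R = V_n² / (4kTB)
4kTB = 4 × 1.38×10⁻²³ × 320 × 3.36×10⁸ = 5.94×10⁻¹²
R = (3.80×10⁻⁵)² / 5.94×10⁻¹² = 2.43×10² Ω = 243 Ω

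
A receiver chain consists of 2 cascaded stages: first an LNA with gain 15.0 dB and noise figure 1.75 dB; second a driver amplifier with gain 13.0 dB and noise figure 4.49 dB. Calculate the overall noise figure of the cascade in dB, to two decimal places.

1.91 dB

Convert to linear (a loss of L dB is a gain of −L dB): F_i = 10^(NF_i/10), G_i = 10^(G_i,dB/10)
  Stage 1: F_1 = 10^(1.75/10) = 1.496, G_1 = 10^(15.0/10) = 31.62
  Stage 2: F_2 = 10^(4.49/10) = 2.812, G_2 = 10^(13.0/10) = 19.95
Friis cascade:
  F = 1.496 + (2.812 − 1)/31.62 = 1.554
NF = 10 log₁₀(1.554) = 1.91 dB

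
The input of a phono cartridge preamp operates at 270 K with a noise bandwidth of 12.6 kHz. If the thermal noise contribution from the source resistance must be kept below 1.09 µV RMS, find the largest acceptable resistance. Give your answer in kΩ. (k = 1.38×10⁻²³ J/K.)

Johnson–Nyquist: V_n = √(4kTRB) ⇒ R = V_n² / (4kTB)
4kTB = 4 × 1.38×10⁻²³ × 270 × 1.26×10⁴ = 1.88×10⁻¹⁶
R = (1.09×10⁻⁶)² / 1.88×10⁻¹⁶ = 6.33×10³ Ω = 6.33 kΩ

6.33 kΩ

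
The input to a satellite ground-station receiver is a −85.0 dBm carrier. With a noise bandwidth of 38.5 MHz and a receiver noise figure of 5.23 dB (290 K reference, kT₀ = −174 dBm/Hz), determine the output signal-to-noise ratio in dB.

Noise floor: N = −174 + 10 log₁₀(B) + NF
10 log₁₀(3.85×10⁷) = 75.85 dB
N = −174 + 75.85 + 5.23 = −92.92 dBm
SNR = P_sig − N = −85.0 − (−92.92) = 7.92 dB → 7.9 dB

7.9 dB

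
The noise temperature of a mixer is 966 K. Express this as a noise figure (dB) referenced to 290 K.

F = 1 + T_e/T₀ = 1 + 966/290 = 4.33103
NF = 10 log₁₀(4.33103) = 6.37 dB

6.37 dB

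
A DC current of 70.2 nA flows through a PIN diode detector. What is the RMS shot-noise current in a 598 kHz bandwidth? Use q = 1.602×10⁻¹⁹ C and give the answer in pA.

116 pA

I_n = √(2qI·B)
2qI·B = 2 × 1.602×10⁻¹⁹ × 7.02×10⁻⁸ × 5.98×10⁵ = 1.35×10⁻²⁰ A²
I_n = √(1.35×10⁻²⁰) = 1.16×10⁻¹⁰ A = 116 pA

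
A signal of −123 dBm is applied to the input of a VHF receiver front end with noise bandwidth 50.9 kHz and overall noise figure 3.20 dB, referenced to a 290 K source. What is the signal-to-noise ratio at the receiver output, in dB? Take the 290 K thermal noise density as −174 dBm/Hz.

0.7 dB

Noise floor: N = −174 + 10 log₁₀(B) + NF
10 log₁₀(5.09×10⁴) = 47.07 dB
N = −174 + 47.07 + 3.20 = −123.73 dBm
SNR = P_sig − N = −123 − (−123.73) = 0.73 dB → 0.7 dB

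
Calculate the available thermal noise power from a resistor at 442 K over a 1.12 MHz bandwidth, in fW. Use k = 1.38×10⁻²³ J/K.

P_n = kTB = 1.38×10⁻²³ × 442 × 1.12×10⁶ = 6.83×10⁻¹⁵ W = 6.83 fW

6.83 fW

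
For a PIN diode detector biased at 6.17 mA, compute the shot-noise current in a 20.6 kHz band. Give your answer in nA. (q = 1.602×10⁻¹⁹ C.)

I_n = √(2qI·B)
2qI·B = 2 × 1.602×10⁻¹⁹ × 6.17×10⁻³ × 2.06×10⁴ = 4.07×10⁻¹⁷ A²
I_n = √(4.07×10⁻¹⁷) = 6.38×10⁻⁹ A = 6.38 nA

6.38 nA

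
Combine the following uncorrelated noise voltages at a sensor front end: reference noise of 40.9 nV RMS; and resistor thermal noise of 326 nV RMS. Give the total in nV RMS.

329 nV

Uncorrelated sources add in power (mean-square): V_tot = √(ΣV_i²)
V_tot = √[(4.09×10⁻⁸)² + (3.26×10⁻⁷)²] = 3.29×10⁻⁷ V = 329 nV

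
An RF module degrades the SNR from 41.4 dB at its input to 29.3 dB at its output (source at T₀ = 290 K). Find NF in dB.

12.1 dB

NF (dB) = SNR_in(dB) − SNR_out(dB) when the source is at T₀
NF = 41.4 − 29.3 = 12.1 dB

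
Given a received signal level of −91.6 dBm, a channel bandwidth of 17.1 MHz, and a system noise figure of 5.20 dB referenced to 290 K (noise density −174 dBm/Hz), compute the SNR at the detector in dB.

Noise floor: N = −174 + 10 log₁₀(B) + NF
10 log₁₀(1.71×10⁷) = 72.33 dB
N = −174 + 72.33 + 5.20 = −96.47 dBm
SNR = P_sig − N = −91.6 − (−96.47) = 4.87 dB → 4.9 dB

4.9 dB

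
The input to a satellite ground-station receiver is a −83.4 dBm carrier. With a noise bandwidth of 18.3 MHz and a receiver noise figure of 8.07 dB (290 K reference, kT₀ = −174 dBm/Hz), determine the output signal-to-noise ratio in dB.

Noise floor: N = −174 + 10 log₁₀(B) + NF
10 log₁₀(1.83×10⁷) = 72.62 dB
N = −174 + 72.62 + 8.07 = −93.31 dBm
SNR = P_sig − N = −83.4 − (−93.31) = 9.91 dB → 9.9 dB

9.9 dB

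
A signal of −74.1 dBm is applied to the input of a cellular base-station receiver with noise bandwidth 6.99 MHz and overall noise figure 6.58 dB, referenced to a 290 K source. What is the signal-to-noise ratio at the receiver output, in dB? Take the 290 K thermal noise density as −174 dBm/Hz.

24.9 dB

Noise floor: N = −174 + 10 log₁₀(B) + NF
10 log₁₀(6.99×10⁶) = 68.44 dB
N = −174 + 68.44 + 6.58 = −98.98 dBm
SNR = P_sig − N = −74.1 − (−98.98) = 24.88 dB → 24.9 dB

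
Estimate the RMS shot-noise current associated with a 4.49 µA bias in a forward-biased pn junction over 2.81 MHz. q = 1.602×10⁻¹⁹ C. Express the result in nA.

2.01 nA

I_n = √(2qI·B)
2qI·B = 2 × 1.602×10⁻¹⁹ × 4.49×10⁻⁶ × 2.81×10⁶ = 4.04×10⁻¹⁸ A²
I_n = √(4.04×10⁻¹⁸) = 2.01×10⁻⁹ A = 2.01 nA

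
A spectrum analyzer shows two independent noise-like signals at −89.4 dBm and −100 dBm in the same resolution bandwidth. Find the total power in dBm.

−89.0 dBm

Convert to linear, add, convert back:
P₁ = 1.15×10⁻¹² W, P₂ = 1.00×10⁻¹³ W
P_tot = 1.25×10⁻¹² W → 10 log₁₀(P_tot / 10⁻³) = −89.0 dBm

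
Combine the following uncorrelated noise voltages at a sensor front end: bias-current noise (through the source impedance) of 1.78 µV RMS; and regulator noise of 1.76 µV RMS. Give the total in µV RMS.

2.50 µV

Uncorrelated sources add in power (mean-square): V_tot = √(ΣV_i²)
V_tot = √[(1.78×10⁻⁶)² + (1.76×10⁻⁶)²] = 2.50×10⁻⁶ V = 2.50 µV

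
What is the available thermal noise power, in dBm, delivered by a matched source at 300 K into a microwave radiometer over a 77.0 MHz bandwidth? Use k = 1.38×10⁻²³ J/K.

P_n = kTB = 1.38×10⁻²³ × 300 × 7.70×10⁷ = 3.19×10⁻¹³ W
In dBm: 10 log₁₀(3.19×10⁻¹³ / 10⁻³) = −95.0 dBm

−95.0 dBm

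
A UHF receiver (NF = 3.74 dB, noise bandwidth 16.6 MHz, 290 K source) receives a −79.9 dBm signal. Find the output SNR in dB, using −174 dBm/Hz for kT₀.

Noise floor: N = −174 + 10 log₁₀(B) + NF
10 log₁₀(1.66×10⁷) = 72.2 dB
N = −174 + 72.2 + 3.74 = −98.06 dBm
SNR = P_sig − N = −79.9 − (−98.06) = 18.16 dB → 18.2 dB

18.2 dB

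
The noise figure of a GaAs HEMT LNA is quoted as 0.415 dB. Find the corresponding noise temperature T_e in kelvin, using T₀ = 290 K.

F = 10^(0.415/10) = 1.10027
T_e = (F − 1)·T₀ = (1.10027 − 1) × 290 = 29.1 K

29.1 K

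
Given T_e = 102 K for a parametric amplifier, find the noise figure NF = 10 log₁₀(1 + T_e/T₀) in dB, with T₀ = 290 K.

F = 1 + T_e/T₀ = 1 + 102/290 = 1.35172
NF = 10 log₁₀(1.35172) = 1.31 dB

1.31 dB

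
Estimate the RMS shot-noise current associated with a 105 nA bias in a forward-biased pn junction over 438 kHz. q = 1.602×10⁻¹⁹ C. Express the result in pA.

121 pA

I_n = √(2qI·B)
2qI·B = 2 × 1.602×10⁻¹⁹ × 1.05×10⁻⁷ × 4.38×10⁵ = 1.47×10⁻²⁰ A²
I_n = √(1.47×10⁻²⁰) = 1.21×10⁻¹⁰ A = 121 pA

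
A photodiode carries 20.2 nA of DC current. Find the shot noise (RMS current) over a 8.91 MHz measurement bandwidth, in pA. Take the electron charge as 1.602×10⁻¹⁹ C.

240 pA

I_n = √(2qI·B)
2qI·B = 2 × 1.602×10⁻¹⁹ × 2.02×10⁻⁸ × 8.91×10⁶ = 5.77×10⁻²⁰ A²
I_n = √(5.77×10⁻²⁰) = 2.40×10⁻¹⁰ A = 240 pA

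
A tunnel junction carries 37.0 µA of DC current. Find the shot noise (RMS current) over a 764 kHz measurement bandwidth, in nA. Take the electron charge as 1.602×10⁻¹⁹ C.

3.01 nA

I_n = √(2qI·B)
2qI·B = 2 × 1.602×10⁻¹⁹ × 3.70×10⁻⁵ × 7.64×10⁵ = 9.06×10⁻¹⁸ A²
I_n = √(9.06×10⁻¹⁸) = 3.01×10⁻⁹ A = 3.01 nA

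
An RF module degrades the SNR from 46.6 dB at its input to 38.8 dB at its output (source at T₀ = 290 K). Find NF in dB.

NF (dB) = SNR_in(dB) − SNR_out(dB) when the source is at T₀
NF = 46.6 − 38.8 = 7.8 dB

7.8 dB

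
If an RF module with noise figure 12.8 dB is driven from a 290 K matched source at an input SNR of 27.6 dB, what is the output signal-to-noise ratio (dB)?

By definition F = SNR_in/SNR_out, so in dB: SNR_out = SNR_in − NF
SNR_out = 27.6 − 12.8 = 14.8 dB

14.8 dB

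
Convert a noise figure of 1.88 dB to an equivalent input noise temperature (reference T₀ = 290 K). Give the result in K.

F = 10^(1.88/10) = 1.5417
T_e = (F − 1)·T₀ = (1.5417 − 1) × 290 = 157 K

157 K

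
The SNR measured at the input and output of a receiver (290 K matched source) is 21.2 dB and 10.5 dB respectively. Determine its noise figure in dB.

10.7 dB

NF (dB) = SNR_in(dB) − SNR_out(dB) when the source is at T₀
NF = 21.2 − 10.5 = 10.7 dB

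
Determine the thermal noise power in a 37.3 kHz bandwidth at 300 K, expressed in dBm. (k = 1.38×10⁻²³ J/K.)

−128.1 dBm

P_n = kTB = 1.38×10⁻²³ × 300 × 3.73×10⁴ = 1.54×10⁻¹⁶ W
In dBm: 10 log₁₀(1.54×10⁻¹⁶ / 10⁻³) = −128.1 dBm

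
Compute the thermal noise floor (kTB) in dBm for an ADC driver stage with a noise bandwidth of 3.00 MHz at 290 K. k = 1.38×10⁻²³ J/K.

P_n = kTB = 1.38×10⁻²³ × 290 × 3.00×10⁶ = 1.20×10⁻¹⁴ W
In dBm: 10 log₁₀(1.20×10⁻¹⁴ / 10⁻³) = −109.2 dBm

−109.2 dBm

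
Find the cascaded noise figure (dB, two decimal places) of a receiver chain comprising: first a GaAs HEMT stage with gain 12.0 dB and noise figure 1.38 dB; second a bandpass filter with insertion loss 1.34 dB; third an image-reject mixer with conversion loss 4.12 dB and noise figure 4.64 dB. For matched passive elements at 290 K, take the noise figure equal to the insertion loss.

1.93 dB

Convert to linear (a loss of L dB is a gain of −L dB): F_i = 10^(NF_i/10), G_i = 10^(G_i,dB/10)
  Stage 1: F_1 = 10^(1.38/10) = 1.374, G_1 = 10^(12.0/10) = 15.85
  Stage 2: F_2 = 10^(1.34/10) = 1.361, G_2 = 10^(−1.34/10) = 0.7345
  Stage 3: F_3 = 10^(4.64/10) = 2.911, G_3 = 10^(−4.12/10) = 0.3873
Friis cascade:
  F = 1.374 + (1.361 − 1)/15.85 + (2.911 − 1)/11.64 = 1.561
NF = 10 log₁₀(1.561) = 1.93 dB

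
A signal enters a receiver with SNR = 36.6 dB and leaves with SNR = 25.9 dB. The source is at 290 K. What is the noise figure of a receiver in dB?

NF (dB) = SNR_in(dB) − SNR_out(dB) when the source is at T₀
NF = 36.6 − 25.9 = 10.7 dB

10.7 dB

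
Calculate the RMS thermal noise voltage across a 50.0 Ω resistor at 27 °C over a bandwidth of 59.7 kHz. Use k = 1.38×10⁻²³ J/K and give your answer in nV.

222 nV

T = 27 °C + 273.15 = 300.15 K
V_n = √(4kTRB)
4kTRB = 4 × 1.38×10⁻²³ × 300.15 × 5.00×10¹ × 5.97×10⁴ = 4.95×10⁻¹⁴ V²
V_n = √(4.95×10⁻¹⁴) = 2.22×10⁻⁷ V = 222 nV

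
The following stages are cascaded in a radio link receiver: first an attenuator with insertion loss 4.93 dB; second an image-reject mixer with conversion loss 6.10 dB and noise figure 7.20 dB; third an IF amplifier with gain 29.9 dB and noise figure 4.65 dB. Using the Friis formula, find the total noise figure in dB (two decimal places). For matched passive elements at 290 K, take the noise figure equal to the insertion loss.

Convert to linear (a loss of L dB is a gain of −L dB): F_i = 10^(NF_i/10), G_i = 10^(G_i,dB/10)
  Stage 1: F_1 = 10^(4.93/10) = 3.112, G_1 = 10^(−4.93/10) = 0.3214
  Stage 2: F_2 = 10^(7.20/10) = 5.248, G_2 = 10^(−6.10/10) = 0.2455
  Stage 3: F_3 = 10^(4.65/10) = 2.917, G_3 = 10^(29.9/10) = 977.2
Friis cascade:
  F = 3.112 + (5.248 − 1)/0.3214 + (2.917 − 1)/0.07889 = 40.64
NF = 10 log₁₀(40.64) = 16.09 dB

16.09 dB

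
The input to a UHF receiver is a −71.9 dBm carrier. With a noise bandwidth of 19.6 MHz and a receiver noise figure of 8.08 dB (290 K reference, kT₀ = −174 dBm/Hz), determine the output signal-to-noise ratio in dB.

Noise floor: N = −174 + 10 log₁₀(B) + NF
10 log₁₀(1.96×10⁷) = 72.92 dB
N = −174 + 72.92 + 8.08 = −93.00 dBm
SNR = P_sig − N = −71.9 − (−93.00) = 21.10 dB → 21.1 dB

21.1 dB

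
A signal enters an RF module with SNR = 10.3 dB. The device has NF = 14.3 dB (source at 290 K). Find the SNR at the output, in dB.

By definition F = SNR_in/SNR_out, so in dB: SNR_out = SNR_in − NF
SNR_out = 10.3 − 14.3 = −4.0 dB

−4.0 dB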